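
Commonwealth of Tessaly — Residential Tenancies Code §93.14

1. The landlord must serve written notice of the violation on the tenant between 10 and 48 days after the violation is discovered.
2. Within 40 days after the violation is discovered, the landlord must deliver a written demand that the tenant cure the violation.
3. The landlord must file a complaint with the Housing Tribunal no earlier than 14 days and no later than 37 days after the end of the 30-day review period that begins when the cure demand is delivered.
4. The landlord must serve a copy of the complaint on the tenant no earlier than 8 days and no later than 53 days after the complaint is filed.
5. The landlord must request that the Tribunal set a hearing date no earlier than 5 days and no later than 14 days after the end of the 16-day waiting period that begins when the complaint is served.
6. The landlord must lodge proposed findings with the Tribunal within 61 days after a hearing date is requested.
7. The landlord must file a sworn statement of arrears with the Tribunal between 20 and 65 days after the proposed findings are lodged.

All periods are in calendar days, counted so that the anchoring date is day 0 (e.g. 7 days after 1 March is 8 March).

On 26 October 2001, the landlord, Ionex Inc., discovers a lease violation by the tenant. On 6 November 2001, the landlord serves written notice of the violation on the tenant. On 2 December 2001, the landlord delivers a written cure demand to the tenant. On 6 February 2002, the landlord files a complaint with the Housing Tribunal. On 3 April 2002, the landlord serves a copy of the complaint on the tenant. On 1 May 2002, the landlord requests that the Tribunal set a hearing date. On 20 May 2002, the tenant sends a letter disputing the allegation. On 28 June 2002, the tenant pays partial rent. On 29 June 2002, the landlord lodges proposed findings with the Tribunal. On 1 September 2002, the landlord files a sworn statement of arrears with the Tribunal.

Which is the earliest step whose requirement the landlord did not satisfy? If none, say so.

Step 4

(1) the permitted window runs from 26 October 2001 + 10 = 5 November 2001 to 26 October 2001 + 48 = 13 December 2001; done 6 November 2001 — within the window.
(2) due by 26 October 2001 + 40 days = 5 December 2001; done 2 December 2001 — timely.
(3) the permitted window runs from 1 January 2002 + 14 = 15 January 2002 to 1 January 2002 + 37 = 7 February 2002; 6 February 2002 falls inside that range.
(4) the permitted window runs from 6 February 2002 + 8 = 14 February 2002 to 6 February 2002 + 53 = 31 March 2002; done 3 April 2002 — 3 days after the window closed.
The procedure was therefore not followed at step 4.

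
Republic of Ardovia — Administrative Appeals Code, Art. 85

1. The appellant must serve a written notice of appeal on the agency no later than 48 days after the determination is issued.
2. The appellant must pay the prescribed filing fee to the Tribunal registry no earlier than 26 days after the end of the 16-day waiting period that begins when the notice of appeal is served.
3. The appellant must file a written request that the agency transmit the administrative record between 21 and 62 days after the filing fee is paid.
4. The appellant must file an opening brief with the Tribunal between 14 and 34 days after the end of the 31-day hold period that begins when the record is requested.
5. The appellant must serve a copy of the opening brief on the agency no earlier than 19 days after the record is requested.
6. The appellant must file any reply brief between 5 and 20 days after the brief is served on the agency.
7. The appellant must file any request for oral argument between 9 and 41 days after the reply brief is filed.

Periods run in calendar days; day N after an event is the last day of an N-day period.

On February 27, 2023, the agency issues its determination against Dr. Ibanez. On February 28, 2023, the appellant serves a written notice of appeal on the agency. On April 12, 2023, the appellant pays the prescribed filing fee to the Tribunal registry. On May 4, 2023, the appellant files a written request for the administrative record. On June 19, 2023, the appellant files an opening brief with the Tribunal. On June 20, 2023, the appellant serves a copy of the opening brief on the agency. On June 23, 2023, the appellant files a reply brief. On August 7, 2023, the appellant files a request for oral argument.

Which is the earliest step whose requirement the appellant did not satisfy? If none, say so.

Step 6

(1) due by February 27, 2023 + 48 days = April 16, 2023; done February 28, 2023 — timely.
(2) permitted from March 16, 2023 + 26 days = April 11, 2023 onward; done April 12, 2023, after the minimum wait.
(3) the permitted window runs from April 12, 2023 + 21 = May 3, 2023 to April 12, 2023 + 62 = June 13, 2023; May 4, 2023 falls inside that range.
(4) the permitted window runs from June 4, 2023 + 14 = June 18, 2023 to June 4, 2023 + 34 = July 8, 2023; done June 19, 2023 — within the window.
(5) permitted from May 4, 2023 + 19 days = May 23, 2023 onward; done June 20, 2023, after the minimum wait.
(6) the permitted window runs from June 20, 2023 + 5 = June 25, 2023 to June 20, 2023 + 20 = July 10, 2023; done June 23, 2023 — 2 days before the window opened.
The analysis stops there.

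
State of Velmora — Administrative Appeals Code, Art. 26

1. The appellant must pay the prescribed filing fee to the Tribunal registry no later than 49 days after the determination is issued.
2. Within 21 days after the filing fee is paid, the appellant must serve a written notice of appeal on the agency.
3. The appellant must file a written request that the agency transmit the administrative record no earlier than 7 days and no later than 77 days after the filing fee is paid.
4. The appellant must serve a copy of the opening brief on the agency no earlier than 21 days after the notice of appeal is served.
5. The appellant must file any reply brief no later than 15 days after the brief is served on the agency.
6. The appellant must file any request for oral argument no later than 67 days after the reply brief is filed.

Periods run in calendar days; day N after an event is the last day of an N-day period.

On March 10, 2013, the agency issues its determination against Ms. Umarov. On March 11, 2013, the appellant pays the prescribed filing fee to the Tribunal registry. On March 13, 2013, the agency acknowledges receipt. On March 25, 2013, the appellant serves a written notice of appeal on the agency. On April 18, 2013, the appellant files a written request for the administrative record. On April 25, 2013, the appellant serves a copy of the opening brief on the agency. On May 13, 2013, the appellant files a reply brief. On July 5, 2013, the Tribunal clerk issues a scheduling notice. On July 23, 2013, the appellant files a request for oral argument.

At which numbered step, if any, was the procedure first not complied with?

Step 1: 49 days after March 10, 2013 (when the determination is issued) is April 28, 2013; March 11, 2013 is within that limit.
Step 2: 21 days after March 11, 2013 (when the filing fee is paid) is April 1, 2013; March 25, 2013 is within that limit.
Step 3: the window is 7–77 days after March 11, 2013 (when the filing fee is paid), so March 18, 2013 through May 27, 2013; done April 18, 2013 — within the window.
Step 4: the earliest permitted date is 21 days after March 25, 2013 (when the notice of appeal is served), i.e. April 15, 2013; done April 25, 2013, after the minimum wait.
Step 5: 15 days after April 25, 2013 (when the brief is served on the agency) is May 10, 2013; not done until May 13, 2013, 3 days after the deadline.

Step 5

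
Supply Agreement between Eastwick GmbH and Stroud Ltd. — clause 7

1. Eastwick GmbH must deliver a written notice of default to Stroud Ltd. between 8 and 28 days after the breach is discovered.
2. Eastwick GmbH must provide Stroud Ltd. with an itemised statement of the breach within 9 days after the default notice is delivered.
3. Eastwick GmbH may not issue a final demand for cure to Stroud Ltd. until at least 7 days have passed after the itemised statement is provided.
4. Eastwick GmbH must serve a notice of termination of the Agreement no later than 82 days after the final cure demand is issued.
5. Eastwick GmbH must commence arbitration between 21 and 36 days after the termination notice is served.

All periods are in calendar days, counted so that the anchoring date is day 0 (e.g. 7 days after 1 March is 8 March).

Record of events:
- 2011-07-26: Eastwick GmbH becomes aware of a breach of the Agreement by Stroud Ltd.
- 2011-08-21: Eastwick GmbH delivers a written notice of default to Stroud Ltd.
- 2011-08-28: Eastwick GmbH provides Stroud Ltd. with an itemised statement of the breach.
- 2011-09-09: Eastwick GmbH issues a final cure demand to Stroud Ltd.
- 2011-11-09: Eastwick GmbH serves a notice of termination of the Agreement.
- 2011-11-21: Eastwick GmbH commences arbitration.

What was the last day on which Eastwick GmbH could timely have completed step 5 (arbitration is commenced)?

2011-12-15

Step 5 runs from 2011-11-09, when the termination notice is served. The window is 21–36 days after 2011-11-09; it closes on 2011-12-15.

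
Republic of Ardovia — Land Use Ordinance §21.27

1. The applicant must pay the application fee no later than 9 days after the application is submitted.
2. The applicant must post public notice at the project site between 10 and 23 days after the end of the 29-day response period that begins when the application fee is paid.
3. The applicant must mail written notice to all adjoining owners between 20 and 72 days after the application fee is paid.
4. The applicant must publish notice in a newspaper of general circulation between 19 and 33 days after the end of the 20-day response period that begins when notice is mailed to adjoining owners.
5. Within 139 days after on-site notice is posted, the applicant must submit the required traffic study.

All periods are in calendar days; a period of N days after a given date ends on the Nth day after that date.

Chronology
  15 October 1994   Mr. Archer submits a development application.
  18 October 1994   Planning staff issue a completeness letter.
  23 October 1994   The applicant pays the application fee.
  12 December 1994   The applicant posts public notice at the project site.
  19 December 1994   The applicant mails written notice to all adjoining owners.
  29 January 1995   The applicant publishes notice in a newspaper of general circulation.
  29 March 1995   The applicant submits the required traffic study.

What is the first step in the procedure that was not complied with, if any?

None — every step was satisfied

(1) due by 15 October 1994 + 9 days = 24 October 1994; completed 23 October 1994, before the deadline.
(2) the permitted window runs from 21 November 1994 + 10 = 1 December 1994 to 21 November 1994 + 23 = 14 December 1994; done 12 December 1994 — within the window.
(3) the permitted window runs from 23 October 1994 + 20 = 12 November 1994 to 23 October 1994 + 72 = 3 January 1995; 19 December 1994 falls inside that range.
(4) the permitted window runs from 8 January 1995 + 19 = 27 January 1995 to 8 January 1995 + 33 = 10 February 1995; done 29 January 1995, which is between those dates.
(5) due by 12 December 1994 + 139 days = 30 April 1995; completed 29 March 1995, before the deadline.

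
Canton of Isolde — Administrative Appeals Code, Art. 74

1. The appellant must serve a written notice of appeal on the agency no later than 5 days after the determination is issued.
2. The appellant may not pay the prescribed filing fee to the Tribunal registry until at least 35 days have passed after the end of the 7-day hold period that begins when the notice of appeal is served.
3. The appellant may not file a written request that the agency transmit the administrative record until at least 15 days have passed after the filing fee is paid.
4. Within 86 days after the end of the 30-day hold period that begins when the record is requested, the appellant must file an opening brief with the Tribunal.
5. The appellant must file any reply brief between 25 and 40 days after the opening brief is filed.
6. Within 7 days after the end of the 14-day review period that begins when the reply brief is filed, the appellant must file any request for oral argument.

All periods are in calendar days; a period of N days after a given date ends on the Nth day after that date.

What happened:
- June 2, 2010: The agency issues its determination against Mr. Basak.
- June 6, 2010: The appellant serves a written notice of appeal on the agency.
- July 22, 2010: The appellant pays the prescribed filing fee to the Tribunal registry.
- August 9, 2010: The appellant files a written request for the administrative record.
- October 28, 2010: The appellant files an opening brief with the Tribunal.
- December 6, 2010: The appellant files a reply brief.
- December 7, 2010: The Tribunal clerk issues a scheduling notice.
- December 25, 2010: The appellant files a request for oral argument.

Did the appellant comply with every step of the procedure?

Step 1 — counting 5 days from June 2, 2010 (when the determination is issued) gives a deadline of June 7, 2010; June 6, 2010 is within that limit.
Step 2 — must wait 35 days from June 13, 2010 (end of the 7-day hold period, which began when the notice of appeal is served on June 6, 2010), so not before July 18, 2010; done July 22, 2010 — permitted.
Step 3 — must wait 15 days from July 22, 2010 (when the filing fee is paid), so not before August 6, 2010; done August 9, 2010 — permitted.
Step 4 — counting 86 days from September 8, 2010 (end of the 30-day hold period, which began when the record is requested on August 9, 2010) gives a deadline of December 3, 2010; October 28, 2010 is within that limit.
Step 5 — 25 and 40 days from October 28, 2010 (when the opening brief is filed) are November 22, 2010 and December 7, 2010 respectively; December 6, 2010 falls inside that range.
Step 6 — counting 7 days from December 20, 2010 (end of the 14-day review period, which began when the reply brief is filed on December 6, 2010) gives a deadline of December 27, 2010; December 25, 2010 is within that limit.

Yes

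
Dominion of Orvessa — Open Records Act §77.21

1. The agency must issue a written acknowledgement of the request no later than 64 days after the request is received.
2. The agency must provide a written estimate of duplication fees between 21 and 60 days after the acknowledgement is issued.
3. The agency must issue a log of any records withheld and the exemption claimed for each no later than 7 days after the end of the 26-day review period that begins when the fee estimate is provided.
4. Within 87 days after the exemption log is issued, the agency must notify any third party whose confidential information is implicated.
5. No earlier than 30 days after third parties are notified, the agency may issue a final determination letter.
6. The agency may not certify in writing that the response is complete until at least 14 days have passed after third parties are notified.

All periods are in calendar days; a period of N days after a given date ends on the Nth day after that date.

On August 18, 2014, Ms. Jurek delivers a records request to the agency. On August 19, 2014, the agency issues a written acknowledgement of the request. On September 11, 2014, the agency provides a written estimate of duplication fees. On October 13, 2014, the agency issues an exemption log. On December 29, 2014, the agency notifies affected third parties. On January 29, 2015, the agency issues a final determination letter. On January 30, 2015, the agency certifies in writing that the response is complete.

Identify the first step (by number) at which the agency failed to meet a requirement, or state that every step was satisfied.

Step 1 — counting 64 days from August 18, 2014 (when the request is received) gives a deadline of October 21, 2014; done August 19, 2014 — timely.
Step 2 — 21 and 60 days from August 19, 2014 (when the acknowledgement is issued) are September 9, 2014 and October 18, 2014 respectively; done September 11, 2014 — within the window.
Step 3 — counting 7 days from October 7, 2014 (end of the 26-day review period, which began when the fee estimate is provided on September 11, 2014) gives a deadline of October 14, 2014; October 13, 2014 is within that limit.
Step 4 — counting 87 days from October 13, 2014 (when the exemption log is issued) gives a deadline of January 8, 2015; completed December 29, 2014, before the deadline.
Step 5 — must wait 30 days from December 29, 2014 (when third parties are notified), so not before January 28, 2015; January 29, 2015 is on or after that date.
Step 6 — must wait 14 days from December 29, 2014 (when third parties are notified), so not before January 12, 2015; done January 30, 2015, after the minimum wait.

None — every step was satisfied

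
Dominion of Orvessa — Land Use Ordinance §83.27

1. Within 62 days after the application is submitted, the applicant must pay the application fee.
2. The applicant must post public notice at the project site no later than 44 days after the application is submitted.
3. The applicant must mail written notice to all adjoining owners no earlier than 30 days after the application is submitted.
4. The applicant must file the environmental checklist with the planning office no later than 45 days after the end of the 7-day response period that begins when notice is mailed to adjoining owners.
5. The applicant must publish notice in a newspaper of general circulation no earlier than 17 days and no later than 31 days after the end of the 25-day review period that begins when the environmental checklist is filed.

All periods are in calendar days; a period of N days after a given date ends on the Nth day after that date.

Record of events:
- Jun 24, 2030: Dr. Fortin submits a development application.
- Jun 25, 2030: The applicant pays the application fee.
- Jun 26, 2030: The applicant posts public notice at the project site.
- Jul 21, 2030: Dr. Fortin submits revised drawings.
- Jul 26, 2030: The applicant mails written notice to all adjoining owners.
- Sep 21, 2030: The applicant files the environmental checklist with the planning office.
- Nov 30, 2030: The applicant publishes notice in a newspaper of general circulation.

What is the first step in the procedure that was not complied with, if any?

(1) due by Jun 24, 2030 + 62 days = Aug 25, 2030; completed Jun 25, 2030, before the deadline.
(2) due by Jun 24, 2030 + 44 days = Aug 7, 2030; completed Jun 26, 2030, before the deadline.
(3) permitted from Jun 24, 2030 + 30 days = Jul 24, 2030 onward; done Jul 26, 2030 — permitted.
(4) due by Aug 2, 2030 + 45 days = Sep 16, 2030; not done until Sep 21, 2030, 5 days after the deadline.
Later steps need not be reached.

Step 4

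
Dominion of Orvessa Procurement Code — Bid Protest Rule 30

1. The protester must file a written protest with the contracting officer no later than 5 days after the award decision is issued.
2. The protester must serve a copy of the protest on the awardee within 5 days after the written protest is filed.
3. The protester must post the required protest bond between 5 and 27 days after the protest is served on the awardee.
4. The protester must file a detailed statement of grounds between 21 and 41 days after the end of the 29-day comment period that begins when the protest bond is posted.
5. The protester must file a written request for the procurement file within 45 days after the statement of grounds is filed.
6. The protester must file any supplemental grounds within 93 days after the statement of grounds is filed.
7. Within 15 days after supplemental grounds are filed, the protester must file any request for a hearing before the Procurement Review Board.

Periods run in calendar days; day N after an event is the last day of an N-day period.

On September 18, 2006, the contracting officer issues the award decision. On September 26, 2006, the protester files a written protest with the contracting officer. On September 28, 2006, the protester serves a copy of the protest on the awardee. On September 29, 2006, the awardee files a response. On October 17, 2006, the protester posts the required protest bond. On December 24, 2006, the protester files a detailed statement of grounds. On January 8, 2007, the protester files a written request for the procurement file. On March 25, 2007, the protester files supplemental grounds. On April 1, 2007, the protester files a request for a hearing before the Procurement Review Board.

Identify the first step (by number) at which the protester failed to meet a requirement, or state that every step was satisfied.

Step 1

Step 1 — counting 5 days from September 18, 2006 (when the award decision is issued) gives a deadline of September 23, 2006; done September 26, 2006 — 3 days late.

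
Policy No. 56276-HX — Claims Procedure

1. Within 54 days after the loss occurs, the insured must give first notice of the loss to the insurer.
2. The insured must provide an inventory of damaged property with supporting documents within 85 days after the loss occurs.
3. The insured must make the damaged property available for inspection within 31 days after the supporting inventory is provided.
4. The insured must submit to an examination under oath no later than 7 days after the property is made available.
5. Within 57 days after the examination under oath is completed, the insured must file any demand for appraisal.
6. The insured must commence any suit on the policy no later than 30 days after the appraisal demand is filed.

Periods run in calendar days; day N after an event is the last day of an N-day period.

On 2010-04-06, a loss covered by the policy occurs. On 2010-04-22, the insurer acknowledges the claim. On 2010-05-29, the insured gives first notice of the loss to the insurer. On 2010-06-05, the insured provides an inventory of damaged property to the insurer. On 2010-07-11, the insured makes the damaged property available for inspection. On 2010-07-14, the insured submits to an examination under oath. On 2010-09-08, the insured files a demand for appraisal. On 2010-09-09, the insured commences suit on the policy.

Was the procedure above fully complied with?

No

(1) due by 2010-04-06 + 54 days = 2010-05-30; completed 2010-05-29, before the deadline.
(2) due by 2010-04-06 + 85 days = 2010-06-30; completed 2010-06-05, before the deadline.
(3) due by 2010-06-05 + 31 days = 2010-07-06; 2010-07-11 misses that deadline by 5 days.
No need to go further; step 3 was not satisfied.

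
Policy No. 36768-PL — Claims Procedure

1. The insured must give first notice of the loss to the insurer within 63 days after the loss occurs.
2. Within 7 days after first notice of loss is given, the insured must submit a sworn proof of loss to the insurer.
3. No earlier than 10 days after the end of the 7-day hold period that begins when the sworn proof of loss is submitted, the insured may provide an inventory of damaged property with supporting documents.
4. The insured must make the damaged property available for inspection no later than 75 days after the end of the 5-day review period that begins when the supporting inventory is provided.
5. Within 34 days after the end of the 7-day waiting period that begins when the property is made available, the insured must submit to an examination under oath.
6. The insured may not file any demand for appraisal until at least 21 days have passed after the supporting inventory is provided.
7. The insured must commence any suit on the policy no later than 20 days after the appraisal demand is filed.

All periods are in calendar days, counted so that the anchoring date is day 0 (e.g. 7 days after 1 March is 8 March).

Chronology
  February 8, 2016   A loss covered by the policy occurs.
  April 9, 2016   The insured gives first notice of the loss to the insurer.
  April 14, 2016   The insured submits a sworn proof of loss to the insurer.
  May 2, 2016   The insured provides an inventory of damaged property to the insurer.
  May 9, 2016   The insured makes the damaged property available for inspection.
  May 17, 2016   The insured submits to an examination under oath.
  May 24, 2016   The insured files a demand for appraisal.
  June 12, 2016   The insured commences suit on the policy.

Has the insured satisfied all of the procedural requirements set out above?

Step 1: 63 days after February 8, 2016 (when the loss occurs) is April 11, 2016; completed April 9, 2016, before the deadline.
Step 2: 7 days after April 9, 2016 (when first notice of loss is given) is April 16, 2016; April 14, 2016 is within that limit.
Step 3: the earliest permitted date is 10 days after April 21, 2016 (end of the 7-day hold period, which began when the sworn proof of loss is submitted on April 14, 2016), i.e. May 1, 2016; done May 2, 2016 — permitted.
Step 4: 75 days after May 7, 2016 (end of the 5-day review period, which began when the supporting inventory is provided on May 2, 2016) is July 21, 2016; done May 9, 2016 — timely.
Step 5: 34 days after May 16, 2016 (end of the 7-day waiting period, which began when the property is made available on May 9, 2016) is June 19, 2016; May 17, 2016 is within that limit.
Step 6: the earliest permitted date is 21 days after May 2, 2016 (when the supporting inventory is provided), i.e. May 23, 2016; done May 24, 2016, after the minimum wait.
Step 7: 20 days after May 24, 2016 (when the appraisal demand is filed) is June 13, 2016; completed June 12, 2016, before the deadline.

Yes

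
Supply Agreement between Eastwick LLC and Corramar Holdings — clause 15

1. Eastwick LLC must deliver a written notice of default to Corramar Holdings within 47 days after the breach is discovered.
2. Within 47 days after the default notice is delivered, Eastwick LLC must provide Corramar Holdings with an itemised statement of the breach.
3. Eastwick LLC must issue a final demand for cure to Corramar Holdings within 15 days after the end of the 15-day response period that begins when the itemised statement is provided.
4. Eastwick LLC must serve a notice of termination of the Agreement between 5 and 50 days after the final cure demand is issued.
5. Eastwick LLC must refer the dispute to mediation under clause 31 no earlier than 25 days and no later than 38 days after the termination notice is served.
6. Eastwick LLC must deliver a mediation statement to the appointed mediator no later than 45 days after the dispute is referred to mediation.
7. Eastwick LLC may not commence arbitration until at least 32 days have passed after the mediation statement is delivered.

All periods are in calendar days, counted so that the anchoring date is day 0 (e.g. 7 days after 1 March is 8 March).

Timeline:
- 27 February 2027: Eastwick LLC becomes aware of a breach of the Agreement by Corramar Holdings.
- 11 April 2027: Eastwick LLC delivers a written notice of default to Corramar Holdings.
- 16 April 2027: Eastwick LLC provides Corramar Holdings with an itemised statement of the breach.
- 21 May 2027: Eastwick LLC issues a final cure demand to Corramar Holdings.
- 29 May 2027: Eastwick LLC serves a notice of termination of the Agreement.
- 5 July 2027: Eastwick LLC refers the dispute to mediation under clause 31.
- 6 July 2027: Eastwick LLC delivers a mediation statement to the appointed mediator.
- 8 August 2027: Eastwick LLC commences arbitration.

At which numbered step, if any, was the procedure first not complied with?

(1) due by 27 February 2027 + 47 days = 15 April 2027; 11 April 2027 is within that limit.
(2) due by 11 April 2027 + 47 days = 28 May 2027; 16 April 2027 is within that limit.
(3) due by 1 May 2027 + 15 days = 16 May 2027; done 21 May 2027 — 5 days late.

Step 3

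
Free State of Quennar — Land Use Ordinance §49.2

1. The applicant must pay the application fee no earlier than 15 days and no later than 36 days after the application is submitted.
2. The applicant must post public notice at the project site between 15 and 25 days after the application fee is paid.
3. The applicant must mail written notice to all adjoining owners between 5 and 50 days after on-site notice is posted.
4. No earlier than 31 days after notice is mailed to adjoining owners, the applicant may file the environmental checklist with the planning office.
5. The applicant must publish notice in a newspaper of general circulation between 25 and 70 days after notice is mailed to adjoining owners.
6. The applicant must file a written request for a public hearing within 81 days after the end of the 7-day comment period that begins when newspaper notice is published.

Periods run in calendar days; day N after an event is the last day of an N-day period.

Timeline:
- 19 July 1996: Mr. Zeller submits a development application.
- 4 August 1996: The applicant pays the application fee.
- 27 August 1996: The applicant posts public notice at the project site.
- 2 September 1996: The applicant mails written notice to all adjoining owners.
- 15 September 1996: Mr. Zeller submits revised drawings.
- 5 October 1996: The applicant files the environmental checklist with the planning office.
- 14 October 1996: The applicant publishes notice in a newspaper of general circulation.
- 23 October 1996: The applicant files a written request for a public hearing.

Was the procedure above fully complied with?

Yes

Step 1: the window is 15–36 days after 19 July 1996 (when the application is submitted), so 3 August 1996 through 24 August 1996; done 4 August 1996 — within the window.
Step 2: the window is 15–25 days after 4 August 1996 (when the application fee is paid), so 19 August 1996 through 29 August 1996; done 27 August 1996, which is between those dates.
Step 3: the window is 5–50 days after 27 August 1996 (when on-site notice is posted), so 1 September 1996 through 16 October 1996; 2 September 1996 falls inside that range.
Step 4: the earliest permitted date is 31 days after 2 September 1996 (when notice is mailed to adjoining owners), i.e. 3 October 1996; done 5 October 1996, after the minimum wait.
Step 5: the window is 25–70 days after 2 September 1996 (when notice is mailed to adjoining owners), so 27 September 1996 through 11 November 1996; 14 October 1996 falls inside that range.
Step 6: 81 days after 21 October 1996 (end of the 7-day comment period, which began when newspaper notice is published on 14 October 1996) is 10 January 1997; done 23 October 1996 — timely.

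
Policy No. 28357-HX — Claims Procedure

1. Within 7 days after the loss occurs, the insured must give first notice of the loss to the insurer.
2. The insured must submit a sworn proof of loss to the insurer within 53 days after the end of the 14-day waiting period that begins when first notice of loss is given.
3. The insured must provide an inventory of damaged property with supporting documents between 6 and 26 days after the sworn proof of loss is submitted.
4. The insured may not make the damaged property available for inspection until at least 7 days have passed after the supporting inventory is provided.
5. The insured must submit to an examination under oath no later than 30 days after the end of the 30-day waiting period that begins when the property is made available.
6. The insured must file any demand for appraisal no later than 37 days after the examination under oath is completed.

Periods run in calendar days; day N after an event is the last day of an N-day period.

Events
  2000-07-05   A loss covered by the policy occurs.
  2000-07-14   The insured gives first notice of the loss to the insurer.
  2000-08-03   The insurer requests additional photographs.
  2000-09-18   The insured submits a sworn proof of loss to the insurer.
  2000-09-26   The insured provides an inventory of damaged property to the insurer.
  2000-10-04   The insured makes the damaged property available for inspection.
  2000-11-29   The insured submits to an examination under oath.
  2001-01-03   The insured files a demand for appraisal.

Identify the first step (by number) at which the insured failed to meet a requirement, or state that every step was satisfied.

Step 1: 7 days after 2000-07-05 (when the loss occurs) is 2000-07-12; 2000-07-14 misses that deadline by 2 days.
No need to go further; step 1 was not satisfied.

Step 1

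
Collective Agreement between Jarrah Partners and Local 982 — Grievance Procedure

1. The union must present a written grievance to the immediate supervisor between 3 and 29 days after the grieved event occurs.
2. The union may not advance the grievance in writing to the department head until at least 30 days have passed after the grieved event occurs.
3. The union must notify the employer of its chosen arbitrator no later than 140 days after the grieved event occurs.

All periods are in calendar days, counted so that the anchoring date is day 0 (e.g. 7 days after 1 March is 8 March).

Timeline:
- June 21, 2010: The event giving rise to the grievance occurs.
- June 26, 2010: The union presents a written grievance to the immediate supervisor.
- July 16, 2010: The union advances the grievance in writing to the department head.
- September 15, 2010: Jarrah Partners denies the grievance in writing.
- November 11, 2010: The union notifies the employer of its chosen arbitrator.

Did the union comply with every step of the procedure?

(1) the permitted window runs from June 21, 2010 + 3 = June 24, 2010 to June 21, 2010 + 29 = July 20, 2010; done June 26, 2010, which is between those dates.
(2) permitted from June 21, 2010 + 30 days = July 21, 2010 onward; acted on July 16, 2010, 5 days prematurely.
The procedure was therefore not followed at step 2.

No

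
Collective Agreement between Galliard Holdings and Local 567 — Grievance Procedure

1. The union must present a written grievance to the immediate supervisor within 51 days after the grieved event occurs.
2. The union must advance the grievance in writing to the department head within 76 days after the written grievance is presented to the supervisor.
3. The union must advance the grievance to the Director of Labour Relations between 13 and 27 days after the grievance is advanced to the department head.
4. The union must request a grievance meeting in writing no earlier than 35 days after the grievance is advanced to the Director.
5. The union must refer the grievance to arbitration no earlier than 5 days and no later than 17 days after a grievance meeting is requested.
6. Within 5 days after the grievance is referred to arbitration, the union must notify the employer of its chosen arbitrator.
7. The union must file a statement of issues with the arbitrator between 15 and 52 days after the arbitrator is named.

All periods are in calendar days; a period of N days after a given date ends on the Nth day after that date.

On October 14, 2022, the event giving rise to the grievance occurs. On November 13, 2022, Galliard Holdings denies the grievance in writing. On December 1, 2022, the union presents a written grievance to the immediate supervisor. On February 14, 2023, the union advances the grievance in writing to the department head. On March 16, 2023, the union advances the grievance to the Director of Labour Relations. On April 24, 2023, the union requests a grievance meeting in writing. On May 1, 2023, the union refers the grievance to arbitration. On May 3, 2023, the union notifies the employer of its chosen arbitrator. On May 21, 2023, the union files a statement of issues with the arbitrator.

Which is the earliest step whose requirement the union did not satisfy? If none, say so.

Step 3

Step 1: 51 days after October 14, 2022 (when the grieved event occurs) is December 4, 2022; done December 1, 2022 — timely.
Step 2: 76 days after December 1, 2022 (when the written grievance is presented to the supervisor) is February 15, 2023; February 14, 2023 is within that limit.
Step 3: the window is 13–27 days after February 14, 2023 (when the grievance is advanced to the department head), so February 27, 2023 through March 13, 2023; done March 16, 2023 — 3 days after the window closed.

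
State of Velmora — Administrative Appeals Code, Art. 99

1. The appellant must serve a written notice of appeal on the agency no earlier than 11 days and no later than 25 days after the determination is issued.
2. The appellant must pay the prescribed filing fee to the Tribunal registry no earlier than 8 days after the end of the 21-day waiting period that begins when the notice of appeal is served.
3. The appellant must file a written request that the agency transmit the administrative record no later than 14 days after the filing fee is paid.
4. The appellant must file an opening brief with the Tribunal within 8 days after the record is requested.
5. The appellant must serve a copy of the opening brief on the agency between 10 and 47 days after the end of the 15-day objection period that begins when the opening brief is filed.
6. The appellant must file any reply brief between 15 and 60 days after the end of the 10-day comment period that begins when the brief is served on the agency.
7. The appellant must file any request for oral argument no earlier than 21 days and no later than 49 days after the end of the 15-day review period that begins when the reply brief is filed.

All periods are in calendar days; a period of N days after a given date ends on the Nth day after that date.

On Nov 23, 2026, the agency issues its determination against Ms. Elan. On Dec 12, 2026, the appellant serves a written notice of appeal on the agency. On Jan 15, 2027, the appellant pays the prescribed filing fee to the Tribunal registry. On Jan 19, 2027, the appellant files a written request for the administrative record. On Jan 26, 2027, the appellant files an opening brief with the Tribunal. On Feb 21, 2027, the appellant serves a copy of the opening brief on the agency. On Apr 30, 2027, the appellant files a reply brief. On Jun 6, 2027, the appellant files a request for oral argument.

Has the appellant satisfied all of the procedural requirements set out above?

Yes

(1) the permitted window runs from Nov 23, 2026 + 11 = Dec 4, 2026 to Nov 23, 2026 + 25 = Dec 18, 2026; Dec 12, 2026 falls inside that range.
(2) permitted from Jan 2, 2027 + 8 days = Jan 10, 2027 onward; Jan 15, 2027 is on or after that date.
(3) due by Jan 15, 2027 + 14 days = Jan 29, 2027; completed Jan 19, 2027, before the deadline.
(4) due by Jan 19, 2027 + 8 days = Jan 27, 2027; Jan 26, 2027 is within that limit.
(5) the permitted window runs from Feb 10, 2027 + 10 = Feb 20, 2027 to Feb 10, 2027 + 47 = Mar 29, 2027; done Feb 21, 2027, which is between those dates.
(6) the permitted window runs from Mar 3, 2027 + 15 = Mar 18, 2027 to Mar 3, 2027 + 60 = May 2, 2027; done Apr 30, 2027, which is between those dates.
(7) the permitted window runs from May 15, 2027 + 21 = Jun 5, 2027 to May 15, 2027 + 49 = Jul 3, 2027; done Jun 6, 2027, which is between those dates.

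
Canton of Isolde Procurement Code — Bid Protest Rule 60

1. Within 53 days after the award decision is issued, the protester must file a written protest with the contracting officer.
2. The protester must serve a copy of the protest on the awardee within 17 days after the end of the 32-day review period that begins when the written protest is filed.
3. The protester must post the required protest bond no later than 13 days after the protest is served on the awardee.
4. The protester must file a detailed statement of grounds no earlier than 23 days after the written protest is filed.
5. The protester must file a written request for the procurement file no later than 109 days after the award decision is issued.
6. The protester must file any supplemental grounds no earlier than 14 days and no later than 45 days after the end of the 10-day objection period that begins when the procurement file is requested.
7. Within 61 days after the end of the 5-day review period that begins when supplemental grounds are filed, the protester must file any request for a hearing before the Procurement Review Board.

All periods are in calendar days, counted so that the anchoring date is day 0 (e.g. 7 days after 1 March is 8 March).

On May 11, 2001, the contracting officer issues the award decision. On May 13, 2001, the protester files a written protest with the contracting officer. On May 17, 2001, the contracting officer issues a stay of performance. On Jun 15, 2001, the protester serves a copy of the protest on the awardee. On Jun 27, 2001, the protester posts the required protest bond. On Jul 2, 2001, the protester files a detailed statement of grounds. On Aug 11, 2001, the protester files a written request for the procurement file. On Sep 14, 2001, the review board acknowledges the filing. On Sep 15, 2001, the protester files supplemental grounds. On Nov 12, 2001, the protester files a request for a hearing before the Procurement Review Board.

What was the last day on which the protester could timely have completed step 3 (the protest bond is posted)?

Jun 28, 2001

Step 3 runs from Jun 15, 2001, when the protest is served on the awardee. 13 days after Jun 15, 2001 is Jun 28, 2001.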